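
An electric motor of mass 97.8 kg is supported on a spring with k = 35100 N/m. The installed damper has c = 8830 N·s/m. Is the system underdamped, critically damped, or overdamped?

overdamped

c_c = 2√(k·m) = 3706 N·s/m; ζ = c/c_c = 8830/3706 = 2.38.
Since ζ > 1 the system is overdamped.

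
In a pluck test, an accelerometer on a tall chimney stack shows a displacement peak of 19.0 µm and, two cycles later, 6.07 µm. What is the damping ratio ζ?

0.0904

Logarithmic decrement δ = (1/n)·ln(x₀/x_n) = (1/2)·ln(19.0/6.07) = (1/2)·ln(3.130) = 0.5705.
ζ = δ/√(4π² + δ²) = 0.5705/√(39.48 + 0.326) = 0.5705/6.309 = 0.09043.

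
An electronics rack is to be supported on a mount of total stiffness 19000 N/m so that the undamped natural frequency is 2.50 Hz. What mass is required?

ω_n = 2πf_n = 2π × 2.50 = 15.71 rad/s.
m = k/ω_n² = 19000/15.71² = 19000/246.7 = 77.00 kg.

77.0 kg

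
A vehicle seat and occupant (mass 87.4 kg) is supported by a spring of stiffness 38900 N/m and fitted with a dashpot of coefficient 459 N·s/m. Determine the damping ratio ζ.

0.124

ω_n = √(k/m) = √(38900/87.4) = 21.10 rad/s.
Critical damping c_c = 2√(k·m) = 2√(38900 × 87.4) = 3688 N·s/m, so ζ = c/c_c = 459/3688 = 0.1245.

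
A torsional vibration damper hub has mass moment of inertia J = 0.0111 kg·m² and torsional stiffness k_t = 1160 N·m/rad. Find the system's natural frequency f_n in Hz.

51.5 Hz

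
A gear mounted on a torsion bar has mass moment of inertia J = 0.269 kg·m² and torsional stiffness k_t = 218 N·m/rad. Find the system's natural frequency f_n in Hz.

ω_n = √(k_t/J) = √(218/0.269) = √810.4 = 28.47 rad/s.
f_n = ω_n/(2π) = 28.47/6.283 = 4.531 Hz.

4.53 Hz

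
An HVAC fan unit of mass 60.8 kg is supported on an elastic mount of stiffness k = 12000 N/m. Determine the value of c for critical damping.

c_c = 2√(k·m) = 2√(12000 × 60.8) = 2 × 854.2 = 1708 N·s/m.

1710 N·s/m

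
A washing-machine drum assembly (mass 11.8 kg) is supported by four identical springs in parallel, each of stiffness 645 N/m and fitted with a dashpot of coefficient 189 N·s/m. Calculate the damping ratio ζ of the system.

Parallel springs add: k_eq = 4 × 645 = 2580 N/m.
ω_n = √(k_eq/m) = √(2580/11.8) = 14.79 rad/s.
Critical damping c_c = 2√(k_eq·m) = 2√(2580 × 11.8) = 349.0 N·s/m, so ζ = c/c_c = 189/349.0 = 0.5416.

0.542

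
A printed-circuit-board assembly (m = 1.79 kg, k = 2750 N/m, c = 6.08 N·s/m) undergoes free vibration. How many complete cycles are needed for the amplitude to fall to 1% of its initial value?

17 cycles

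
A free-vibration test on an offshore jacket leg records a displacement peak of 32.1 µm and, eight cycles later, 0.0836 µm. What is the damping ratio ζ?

0.118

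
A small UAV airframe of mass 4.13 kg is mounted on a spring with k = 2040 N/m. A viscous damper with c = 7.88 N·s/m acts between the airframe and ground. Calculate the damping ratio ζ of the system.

ω_n = √(k/m) = √(2040/4.13) = 22.22 rad/s.
Critical damping c_c = 2√(k·m) = 2√(2040 × 4.13) = 183.6 N·s/m, so ζ = c/c_c = 7.88/183.6 = 0.04292.

0.0429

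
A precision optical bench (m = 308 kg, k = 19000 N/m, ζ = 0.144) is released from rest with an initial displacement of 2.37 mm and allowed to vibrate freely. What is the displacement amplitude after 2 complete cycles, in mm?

0.381 mm

Logarithmic decrement δ = 2πζ/√(1 − ζ²) = 2π × 0.1440/√(1 − 0.0207) = 0.9143.
After n cycles, x_n/x₀ = e^(−nδ), so x_2 = 2.37 × e^(−2 × 0.9143) = 2.37 × 0.1606 = 0.3807 mm.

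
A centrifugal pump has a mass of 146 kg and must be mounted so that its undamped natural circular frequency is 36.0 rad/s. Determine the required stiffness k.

189000 N/m

k = m·ω_n² = 146 × 36.00² = 146 × 1296 = 189200 N/m.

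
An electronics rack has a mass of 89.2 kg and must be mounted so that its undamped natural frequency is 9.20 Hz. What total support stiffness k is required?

298000 N/m

ω_n = 2πf_n = 2π × 9.20 = 57.81 rad/s.
k = m·ω_n² = 89.2 × 57.81² = 89.2 × 3341 = 298100 N/m.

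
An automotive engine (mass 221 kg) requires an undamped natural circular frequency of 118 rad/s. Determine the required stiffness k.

3080000 N/m

k = m·ω_n² = 221 × 118.0² = 221 × 13920 = 3077000 N/m.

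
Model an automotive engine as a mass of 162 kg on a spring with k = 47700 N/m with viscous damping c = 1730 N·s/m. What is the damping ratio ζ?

ω_n = √(k/m) = √(47700/162) = 17.16 rad/s.
Critical damping c_c = 2√(k·m) = 2√(47700 × 162) = 5560 N·s/m, so ζ = c/c_c = 1730/5560 = 0.3112.

0.311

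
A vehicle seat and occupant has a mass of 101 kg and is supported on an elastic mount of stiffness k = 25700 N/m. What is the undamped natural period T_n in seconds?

ω_n = √(k/m) = √(25700/101) = √254.5 = 15.95 rad/s.
T_n = 2π/ω_n = 6.283/15.95 = 0.3939 s.

0.394 s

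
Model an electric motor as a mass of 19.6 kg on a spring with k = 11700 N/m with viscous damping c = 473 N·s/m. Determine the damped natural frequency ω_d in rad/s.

21.2 rad/s

ω_n = √(k/m) = √(11700/19.6) = 24.43 rad/s.
Critical damping c_c = 2√(k·m) = 2√(11700 × 19.6) = 957.7 N·s/m, so ζ = c/c_c = 473/957.7 = 0.4939.
ω_d = ω_n√(1 − ζ²) = 24.43 × √(1 − 0.244) = 21.24 rad/s.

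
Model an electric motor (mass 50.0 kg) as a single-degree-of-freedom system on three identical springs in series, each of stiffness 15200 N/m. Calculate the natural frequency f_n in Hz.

Series springs: 1/k_eq = 3/15200, so k_eq = 15200/3 = 5067 N/m.
ω_n = √(k_eq/m) = √(5067/50.0) = √101.3 = 10.07 rad/s.
f_n = ω_n/(2π) = 10.07/6.283 = 1.602 Hz.

1.60 Hz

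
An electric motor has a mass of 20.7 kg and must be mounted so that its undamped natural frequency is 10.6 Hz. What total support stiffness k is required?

ω_n = 2πf_n = 2π × 10.6 = 66.60 rad/s.
k = m·ω_n² = 20.7 × 66.60² = 20.7 × 4436 = 91820 N/m.

91800 N/m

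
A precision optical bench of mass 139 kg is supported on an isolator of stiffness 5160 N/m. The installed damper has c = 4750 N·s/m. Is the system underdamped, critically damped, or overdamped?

overdamped

c_c = 2√(k·m) = 1694 N·s/m; ζ = c/c_c = 4750/1694 = 2.80.
Since ζ > 1 the system is overdamped.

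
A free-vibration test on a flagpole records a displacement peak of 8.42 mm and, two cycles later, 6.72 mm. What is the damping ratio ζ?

0.0179

Logarithmic decrement δ = (1/n)·ln(x₀/x_n) = (1/2)·ln(8.42/6.72) = (1/2)·ln(1.253) = 0.1128.
ζ = δ/√(4π² + δ²) = 0.1128/√(39.48 + 0.0127) = 0.1128/6.284 = 0.01794.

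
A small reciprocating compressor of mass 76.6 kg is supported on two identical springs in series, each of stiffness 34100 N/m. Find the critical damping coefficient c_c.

Series springs: 1/k_eq = 2/34100, so k_eq = 34100/2 = 17050 N/m.
c_c = 2√(k_eq·m) = 2√(17050 × 76.6) = 2 × 1143 = 2286 N·s/m.

2290 N·s/m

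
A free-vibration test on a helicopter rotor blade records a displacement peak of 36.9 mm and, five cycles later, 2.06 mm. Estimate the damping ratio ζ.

0.0915

Logarithmic decrement δ = (1/n)·ln(x₀/x_n) = (1/5)·ln(36.9/2.06) = (1/5)·ln(17.91) = 0.5771.
ζ = δ/√(4π² + δ²) = 0.5771/√(39.48 + 0.333) = 0.5771/6.310 = 0.09146.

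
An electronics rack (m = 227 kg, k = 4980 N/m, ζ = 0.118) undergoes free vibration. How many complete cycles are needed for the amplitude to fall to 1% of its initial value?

7 cycles

Logarithmic decrement δ = 2πζ/√(1 − ζ²) = 2π × 0.1180/√(1 − 0.0139) = 0.7466.
x_n/x₀ = e^(−nδ) ≤ 0.01; take ln: n ≥ ln(1/0.01)/δ = 4.605/0.7466 = 6.168.
So 7 complete cycles are required.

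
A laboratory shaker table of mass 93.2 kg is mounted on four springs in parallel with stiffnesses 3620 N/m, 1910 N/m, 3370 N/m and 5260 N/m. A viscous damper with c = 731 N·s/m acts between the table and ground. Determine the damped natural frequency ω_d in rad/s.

11.7 rad/s

Parallel springs add: k_eq = 3620 + 1910 + 3370 + 5260 = 14160 N/m.
ω_n = √(k_eq/m) = √(14160/93.2) = 12.33 rad/s.
Critical damping c_c = 2√(k_eq·m) = 2√(14160 × 93.2) = 2298 N·s/m, so ζ = c/c_c = 731/2298 = 0.3182.
ω_d = ω_n√(1 − ζ²) = 12.33 × √(1 − 0.101) = 11.69 rad/s.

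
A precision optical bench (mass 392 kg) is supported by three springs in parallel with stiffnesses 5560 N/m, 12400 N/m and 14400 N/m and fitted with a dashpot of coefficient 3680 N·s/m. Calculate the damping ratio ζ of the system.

Parallel springs add: k_eq = 5560 + 12400 + 14400 = 32360 N/m.
ω_n = √(k_eq/m) = √(32360/392) = 9.086 rad/s.
Critical damping c_c = 2√(k_eq·m) = 2√(32360 × 392) = 7123 N·s/m, so ζ = c/c_c = 3680/7123 = 0.5166.

0.517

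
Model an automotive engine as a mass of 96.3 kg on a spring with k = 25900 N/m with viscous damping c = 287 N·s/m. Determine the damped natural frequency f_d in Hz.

2.60 Hz

ω_n = √(k/m) = √(25900/96.3) = 16.40 rad/s.
Critical damping c_c = 2√(k·m) = 2√(25900 × 96.3) = 3159 N·s/m, so ζ = c/c_c = 287/3159 = 0.09086.
ω_d = ω_n√(1 − ζ²) = 16.40 × √(1 − 0.00826) = 16.33 rad/s.
f_d = ω_d/(2π) = 2.599 Hz.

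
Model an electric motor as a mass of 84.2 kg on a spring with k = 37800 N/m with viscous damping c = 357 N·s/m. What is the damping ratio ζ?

0.100

ω_n = √(k/m) = √(37800/84.2) = 21.19 rad/s.
Critical damping c_c = 2√(k·m) = 2√(37800 × 84.2) = 3568 N·s/m, so ζ = c/c_c = 357/3568 = 0.1001.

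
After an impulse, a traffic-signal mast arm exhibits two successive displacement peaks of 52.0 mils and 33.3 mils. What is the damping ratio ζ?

Logarithmic decrement δ = (1/n)·ln(x₀/x_n) = (1/1)·ln(52.0/33.3) = (1/1)·ln(1.562) = 0.4457.
ζ = δ/√(4π² + δ²) = 0.4457/√(39.48 + 0.199) = 0.4457/6.299 = 0.07076.

0.0708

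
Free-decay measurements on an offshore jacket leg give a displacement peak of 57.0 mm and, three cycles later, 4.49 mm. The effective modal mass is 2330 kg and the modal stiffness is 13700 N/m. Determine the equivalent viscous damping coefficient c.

Logarithmic decrement δ = (1/n)·ln(x₀/x_n) = (1/3)·ln(57.0/4.49) = (1/3)·ln(12.69) = 0.8471.
ζ = δ/√(4π² + δ²) = 0.8471/√(39.48 + 0.718) = 0.8471/6.340 = 0.1336.
c = ζ · 2√(km) = 0.1336 × 2√(13700 × 2330) = 0.1336 × 11300 = 1510 N·s/m.

1510 N·s/m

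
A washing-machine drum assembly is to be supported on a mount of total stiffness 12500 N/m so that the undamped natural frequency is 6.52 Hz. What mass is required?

7.45 kg

ω_n = 2πf_n = 2π × 6.52 = 40.97 rad/s.
m = k/ω_n² = 12500/40.97² = 12500/1678 = 7.448 kg.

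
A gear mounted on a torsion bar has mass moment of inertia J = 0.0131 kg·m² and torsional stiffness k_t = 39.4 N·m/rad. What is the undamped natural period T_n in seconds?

0.115 s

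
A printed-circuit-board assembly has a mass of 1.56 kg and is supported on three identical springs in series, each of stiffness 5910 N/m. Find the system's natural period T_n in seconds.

0.177 s

Series springs: 1/k_eq = 3/5910, so k_eq = 5910/3 = 1970 N/m.
ω_n = √(k_eq/m) = √(1970/1.56) = √1263 = 35.54 rad/s.
T_n = 2π/ω_n = 6.283/35.54 = 0.1768 s.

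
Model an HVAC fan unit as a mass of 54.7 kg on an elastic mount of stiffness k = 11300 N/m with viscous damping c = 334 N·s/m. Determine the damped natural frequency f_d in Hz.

2.24 Hz

ω_n = √(k/m) = √(11300/54.7) = 14.37 rad/s.
Critical damping c_c = 2√(k·m) = 2√(11300 × 54.7) = 1572 N·s/m, so ζ = c/c_c = 334/1572 = 0.2124.
ω_d = ω_n√(1 − ζ²) = 14.37 × √(1 − 0.0451) = 14.04 rad/s.
f_d = ω_d/(2π) = 2.235 Hz.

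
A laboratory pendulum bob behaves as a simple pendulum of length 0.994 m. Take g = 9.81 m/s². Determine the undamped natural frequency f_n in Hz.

For a simple pendulum ω_n = √(g/L) = √(9.81/0.994) = √9.869 = 3.142 rad/s.
f_n = ω_n/(2π) = 3.142/6.283 = 0.5000 Hz.

0.500 Hz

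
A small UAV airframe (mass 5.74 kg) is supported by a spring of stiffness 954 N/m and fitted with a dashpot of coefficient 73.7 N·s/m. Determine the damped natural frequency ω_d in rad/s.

ω_n = √(k/m) = √(954.0/5.74) = 12.89 rad/s.
Critical damping c_c = 2√(k·m) = 2√(954.0 × 5.74) = 148.0 N·s/m, so ζ = c/c_c = 73.7/148.0 = 0.4980.
ω_d = ω_n√(1 − ζ²) = 12.89 × √(1 − 0.248) = 11.18 rad/s.

11.2 rad/s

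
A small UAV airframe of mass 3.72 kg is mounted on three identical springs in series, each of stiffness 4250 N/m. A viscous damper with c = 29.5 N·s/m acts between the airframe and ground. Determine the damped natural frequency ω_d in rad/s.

19.1 rad/s

Series springs: 1/k_eq = 3/4250, so k_eq = 4250/3 = 1417 N/m.
ω_n = √(k_eq/m) = √(1417/3.72) = 19.51 rad/s.
Critical damping c_c = 2√(k_eq·m) = 2√(1417 × 3.72) = 145.2 N·s/m, so ζ = c/c_c = 29.5/145.2 = 0.2032.
ω_d = ω_n√(1 − ζ²) = 19.51 × √(1 − 0.0413) = 19.11 rad/s.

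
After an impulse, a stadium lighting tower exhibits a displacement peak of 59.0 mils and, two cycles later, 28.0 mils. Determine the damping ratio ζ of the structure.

Logarithmic decrement δ = (1/n)·ln(x₀/x_n) = (1/2)·ln(59.0/28.0) = (1/2)·ln(2.107) = 0.3727.
ζ = δ/√(4π² + δ²) = 0.3727/√(39.48 + 0.139) = 0.3727/6.294 = 0.05921.

0.0592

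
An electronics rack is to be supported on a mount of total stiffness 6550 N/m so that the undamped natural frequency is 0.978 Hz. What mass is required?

173 kg

ω_n = 2πf_n = 2π × 0.978 = 6.145 rad/s.
m = k/ω_n² = 6550/6.145² = 6550/37.76 = 173.5 kg.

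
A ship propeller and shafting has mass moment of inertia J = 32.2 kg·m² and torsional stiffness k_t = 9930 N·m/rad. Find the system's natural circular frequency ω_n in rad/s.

17.6 rad/s

ω_n = √(k_t/J) = √(9930/32.2) = √308.4 = 17.56 rad/s.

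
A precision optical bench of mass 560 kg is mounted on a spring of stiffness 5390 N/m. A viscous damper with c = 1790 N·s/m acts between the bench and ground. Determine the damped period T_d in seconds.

2.36 s

ω_n = √(k/m) = √(5390/560) = 3.102 rad/s.
Critical damping c_c = 2√(k·m) = 2√(5390 × 560) = 3475 N·s/m, so ζ = c/c_c = 1790/3475 = 0.5152.
ω_d = ω_n√(1 − ζ²) = 3.102 × √(1 − 0.265) = 2.659 rad/s.
T_d = 2π/ω_d = 2.363 s.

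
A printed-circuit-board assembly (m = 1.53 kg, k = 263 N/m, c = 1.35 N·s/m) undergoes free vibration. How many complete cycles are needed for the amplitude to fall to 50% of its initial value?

4 cycles

ζ = c/(2√(km)) = 1.35/(2√(263 × 1.53)) = 1.35/40.12 = 0.03365.
Logarithmic decrement δ = 2πζ/√(1 − ζ²) = 2π × 0.03365/√(1 − 0.00113) = 0.2115.
x_n/x₀ = e^(−nδ) ≤ 0.5; take ln: n ≥ ln(1/0.5)/δ = 0.6931/0.2115 = 3.277.
So 4 complete cycles are required.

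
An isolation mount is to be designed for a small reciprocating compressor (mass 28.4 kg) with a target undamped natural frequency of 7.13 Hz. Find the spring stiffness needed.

57000 N/m

ω_n = 2πf_n = 2π × 7.13 = 44.80 rad/s.
k = m·ω_n² = 28.4 × 44.80² = 28.4 × 2007 = 57000 N/m.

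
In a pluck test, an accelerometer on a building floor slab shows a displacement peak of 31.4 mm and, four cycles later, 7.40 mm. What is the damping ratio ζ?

Logarithmic decrement δ = (1/n)·ln(x₀/x_n) = (1/4)·ln(31.4/7.40) = (1/4)·ln(4.243) = 0.3613.
ζ = δ/√(4π² + δ²) = 0.3613/√(39.48 + 0.131) = 0.3613/6.294 = 0.05741.

0.0574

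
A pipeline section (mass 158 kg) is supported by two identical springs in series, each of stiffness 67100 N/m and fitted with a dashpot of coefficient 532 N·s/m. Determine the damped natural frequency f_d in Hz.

2.30 Hz

Series springs: 1/k_eq = 2/67100, so k_eq = 67100/2 = 33550 N/m.
ω_n = √(k_eq/m) = √(33550/158) = 14.57 rad/s.
Critical damping c_c = 2√(k_eq·m) = 2√(33550 × 158) = 4605 N·s/m, so ζ = c/c_c = 532/4605 = 0.1155.
ω_d = ω_n√(1 − ζ²) = 14.57 × √(1 − 0.0133) = 14.47 rad/s.
f_d = ω_d/(2π) = 2.304 Hz.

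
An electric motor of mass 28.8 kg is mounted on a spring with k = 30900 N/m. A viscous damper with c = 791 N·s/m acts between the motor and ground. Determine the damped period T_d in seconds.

0.211 s

ω_n = √(k/m) = √(30900/28.8) = 32.76 rad/s.
Critical damping c_c = 2√(k·m) = 2√(30900 × 28.8) = 1887 N·s/m, so ζ = c/c_c = 791/1887 = 0.4192.
ω_d = ω_n√(1 − ζ²) = 32.76 × √(1 − 0.176) = 29.74 rad/s.
T_d = 2π/ω_d = 0.2113 s.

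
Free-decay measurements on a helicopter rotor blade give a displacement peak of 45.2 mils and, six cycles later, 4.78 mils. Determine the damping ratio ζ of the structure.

0.0595

Logarithmic decrement δ = (1/n)·ln(x₀/x_n) = (1/6)·ln(45.2/4.78) = (1/6)·ln(9.456) = 0.3744.
ζ = δ/√(4π² + δ²) = 0.3744/√(39.48 + 0.140) = 0.3744/6.294 = 0.05949.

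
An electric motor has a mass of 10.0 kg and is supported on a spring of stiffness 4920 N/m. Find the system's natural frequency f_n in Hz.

3.53 Hz

ω_n = √(k/m) = √(4920/10.0) = √492.0 = 22.18 rad/s.
f_n = ω_n/(2π) = 22.18/6.283 = 3.530 Hz.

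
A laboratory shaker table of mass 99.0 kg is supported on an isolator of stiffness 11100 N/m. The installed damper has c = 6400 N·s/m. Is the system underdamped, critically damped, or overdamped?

c_c = 2√(k·m) = 2097 N·s/m; ζ = c/c_c = 6400/2097 = 3.05.
Since ζ > 1 the system is overdamped.

overdamped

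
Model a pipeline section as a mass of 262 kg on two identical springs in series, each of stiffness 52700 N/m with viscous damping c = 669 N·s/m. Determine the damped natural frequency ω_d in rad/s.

9.95 rad/s

Series springs: 1/k_eq = 2/52700, so k_eq = 52700/2 = 26350 N/m.
ω_n = √(k_eq/m) = √(26350/262) = 10.03 rad/s.
Critical damping c_c = 2√(k_eq·m) = 2√(26350 × 262) = 5255 N·s/m, so ζ = c/c_c = 669/5255 = 0.1273.
ω_d = ω_n√(1 − ζ²) = 10.03 × √(1 − 0.0162) = 9.947 rad/s.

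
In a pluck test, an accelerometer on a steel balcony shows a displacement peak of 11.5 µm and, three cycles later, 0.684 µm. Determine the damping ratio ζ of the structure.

0.148

Logarithmic decrement δ = (1/n)·ln(x₀/x_n) = (1/3)·ln(11.5/0.684) = (1/3)·ln(16.81) = 0.9407.
ζ = δ/√(4π² + δ²) = 0.9407/√(39.48 + 0.885) = 0.9407/6.353 = 0.1481.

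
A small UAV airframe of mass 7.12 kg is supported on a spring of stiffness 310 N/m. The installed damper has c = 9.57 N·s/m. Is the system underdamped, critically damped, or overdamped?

underdamped

c_c = 2√(k·m) = 93.96 N·s/m; ζ = c/c_c = 9.57/93.96 = 0.102.
Since ζ < 1 the system is underdamped.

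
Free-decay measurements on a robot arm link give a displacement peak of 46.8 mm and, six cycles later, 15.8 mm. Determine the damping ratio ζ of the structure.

0.0288

Logarithmic decrement δ = (1/n)·ln(x₀/x_n) = (1/6)·ln(46.8/15.8) = (1/6)·ln(2.962) = 0.1810.
ζ = δ/√(4π² + δ²) = 0.1810/√(39.48 + 0.0328) = 0.1810/6.286 = 0.02879.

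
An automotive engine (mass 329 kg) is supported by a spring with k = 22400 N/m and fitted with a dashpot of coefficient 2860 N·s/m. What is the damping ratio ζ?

ω_n = √(k/m) = √(22400/329) = 8.251 rad/s.
Critical damping c_c = 2√(k·m) = 2√(22400 × 329) = 5429 N·s/m, so ζ = c/c_c = 2860/5429 = 0.5268.

0.527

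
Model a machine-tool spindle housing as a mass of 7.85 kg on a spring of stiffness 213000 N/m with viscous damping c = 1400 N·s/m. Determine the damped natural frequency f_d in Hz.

22.0 Hz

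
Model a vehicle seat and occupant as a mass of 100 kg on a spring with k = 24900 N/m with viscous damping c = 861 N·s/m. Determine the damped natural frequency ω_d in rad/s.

15.2 rad/s

ω_n = √(k/m) = √(24900/100) = 15.78 rad/s.
Critical damping c_c = 2√(k·m) = 2√(24900 × 100) = 3156 N·s/m, so ζ = c/c_c = 861/3156 = 0.2728.
ω_d = ω_n√(1 − ζ²) = 15.78 × √(1 − 0.0744) = 15.18 rad/s.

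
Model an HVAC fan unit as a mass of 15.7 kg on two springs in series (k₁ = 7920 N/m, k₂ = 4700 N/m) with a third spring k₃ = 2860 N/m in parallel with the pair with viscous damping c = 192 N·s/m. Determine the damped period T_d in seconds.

0.344 s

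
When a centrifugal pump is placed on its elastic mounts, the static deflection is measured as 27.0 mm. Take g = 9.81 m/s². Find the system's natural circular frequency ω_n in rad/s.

19.1 rad/s

ω_n = √(g/δ_st) = √(9.81/0.0270) = √363.3 = 19.06 rad/s.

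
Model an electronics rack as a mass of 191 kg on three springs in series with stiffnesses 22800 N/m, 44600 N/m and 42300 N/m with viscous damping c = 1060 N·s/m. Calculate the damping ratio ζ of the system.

Series springs: 1/k_eq = 1/22800 + 1/44600 + 1/42300 = 8.992×10^-5, so k_eq = 11120 N/m.
ω_n = √(k_eq/m) = √(11120/191) = 7.630 rad/s.
Critical damping c_c = 2√(k_eq·m) = 2√(11120 × 191) = 2915 N·s/m, so ζ = c/c_c = 1060/2915 = 0.3637.

0.364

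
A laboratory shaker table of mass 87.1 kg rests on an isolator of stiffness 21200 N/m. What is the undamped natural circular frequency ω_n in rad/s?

15.6 rad/s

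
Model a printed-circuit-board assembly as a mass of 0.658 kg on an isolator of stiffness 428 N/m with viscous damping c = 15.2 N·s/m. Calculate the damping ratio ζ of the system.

0.453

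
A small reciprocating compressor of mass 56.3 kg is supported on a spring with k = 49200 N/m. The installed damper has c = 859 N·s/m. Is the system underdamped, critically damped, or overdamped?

underdamped

c_c = 2√(k·m) = 3329 N·s/m; ζ = c/c_c = 859/3329 = 0.258.
Since ζ < 1 the system is underdamped.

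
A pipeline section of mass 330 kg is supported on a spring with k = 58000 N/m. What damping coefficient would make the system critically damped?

c_c = 2√(k·m) = 2√(58000 × 330) = 2 × 4375 = 8750 N·s/m.

8750 N·s/m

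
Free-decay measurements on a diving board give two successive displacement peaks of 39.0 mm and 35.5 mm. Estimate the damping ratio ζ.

0.0150

Logarithmic decrement δ = (1/n)·ln(x₀/x_n) = (1/1)·ln(39.0/35.5) = (1/1)·ln(1.099) = 0.09403.
ζ = δ/√(4π² + δ²) = 0.09403/√(39.48 + 0.00884) = 0.09403/6.284 = 0.01496.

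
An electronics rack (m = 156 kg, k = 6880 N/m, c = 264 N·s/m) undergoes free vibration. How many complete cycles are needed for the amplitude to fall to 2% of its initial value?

ζ = c/(2√(km)) = 264/(2√(6880 × 156)) = 264/2072 = 0.1274.
Logarithmic decrement δ = 2πζ/√(1 − ζ²) = 2π × 0.1274/√(1 − 0.0162) = 0.8071.
x_n/x₀ = e^(−nδ) ≤ 0.02; take ln: n ≥ ln(1/0.02)/δ = 3.912/0.8071 = 4.847.
So 5 complete cycles are required.

5 cycles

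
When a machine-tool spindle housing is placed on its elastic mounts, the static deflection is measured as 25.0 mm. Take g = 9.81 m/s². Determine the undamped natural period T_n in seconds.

ω_n = √(g/δ_st) = √(9.81/0.0250) = √392.4 = 19.81 rad/s.
T_n = 2π/ω_n = 6.283/19.81 = 0.3172 s.

0.317 s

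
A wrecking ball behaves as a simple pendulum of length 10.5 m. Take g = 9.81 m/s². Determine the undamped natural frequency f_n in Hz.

0.154 Hz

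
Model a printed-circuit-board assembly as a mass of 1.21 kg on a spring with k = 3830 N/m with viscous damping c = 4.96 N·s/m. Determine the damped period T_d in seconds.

ω_n = √(k/m) = √(3830/1.21) = 56.26 rad/s.
Critical damping c_c = 2√(k·m) = 2√(3830 × 1.21) = 136.2 N·s/m, so ζ = c/c_c = 4.96/136.2 = 0.03643.
ω_d = ω_n√(1 − ζ²) = 56.26 × √(1 − 0.00133) = 56.22 rad/s.
T_d = 2π/ω_d = 0.1118 s.

0.112 s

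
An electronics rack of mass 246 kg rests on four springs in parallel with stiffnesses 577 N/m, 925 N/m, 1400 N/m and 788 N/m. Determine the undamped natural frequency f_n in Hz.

0.616 Hz

Parallel springs add: k_eq = 577 + 925 + 1400 + 788 = 3690 N/m.
ω_n = √(k_eq/m) = √(3690/246) = √15.00 = 3.873 rad/s.
f_n = ω_n/(2π) = 3.873/6.283 = 0.6164 Hz.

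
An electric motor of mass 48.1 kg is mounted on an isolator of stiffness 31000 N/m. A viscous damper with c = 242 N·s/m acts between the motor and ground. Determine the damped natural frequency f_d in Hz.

ω_n = √(k/m) = √(31000/48.1) = 25.39 rad/s.
Critical damping c_c = 2√(k·m) = 2√(31000 × 48.1) = 2442 N·s/m, so ζ = c/c_c = 242/2442 = 0.09909.
ω_d = ω_n√(1 − ζ²) = 25.39 × √(1 − 0.00982) = 25.26 rad/s.
f_d = ω_d/(2π) = 4.021 Hz.

4.02 Hz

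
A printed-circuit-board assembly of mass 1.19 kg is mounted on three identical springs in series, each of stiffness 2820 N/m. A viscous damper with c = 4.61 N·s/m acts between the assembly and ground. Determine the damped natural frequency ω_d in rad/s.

28.0 rad/s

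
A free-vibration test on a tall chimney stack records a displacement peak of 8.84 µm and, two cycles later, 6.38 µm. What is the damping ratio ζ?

0.0259

Logarithmic decrement δ = (1/n)·ln(x₀/x_n) = (1/2)·ln(8.84/6.38) = (1/2)·ln(1.386) = 0.1631.
ζ = δ/√(4π² + δ²) = 0.1631/√(39.48 + 0.0266) = 0.1631/6.285 = 0.02594.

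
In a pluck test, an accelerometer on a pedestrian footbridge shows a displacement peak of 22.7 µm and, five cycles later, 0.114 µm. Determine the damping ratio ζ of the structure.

0.166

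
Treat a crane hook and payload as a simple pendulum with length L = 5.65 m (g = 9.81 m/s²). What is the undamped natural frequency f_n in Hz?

For a simple pendulum ω_n = √(g/L) = √(9.81/5.65) = √1.736 = 1.318 rad/s.
f_n = ω_n/(2π) = 1.318/6.283 = 0.2097 Hz.

0.210 Hz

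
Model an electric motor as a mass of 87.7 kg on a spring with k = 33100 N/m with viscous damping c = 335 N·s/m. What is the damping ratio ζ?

0.0983

ω_n = √(k/m) = √(33100/87.7) = 19.43 rad/s.
Critical damping c_c = 2√(k·m) = 2√(33100 × 87.7) = 3408 N·s/m, so ζ = c/c_c = 335/3408 = 0.09831.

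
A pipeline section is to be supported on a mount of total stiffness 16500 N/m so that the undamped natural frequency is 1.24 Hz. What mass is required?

272 kg

ω_n = 2πf_n = 2π × 1.24 = 7.791 rad/s.
m = k/ω_n² = 16500/7.791² = 16500/60.70 = 271.8 kg.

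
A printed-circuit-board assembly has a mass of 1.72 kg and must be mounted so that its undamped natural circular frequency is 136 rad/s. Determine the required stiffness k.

k = m·ω_n² = 1.72 × 136.0² = 1.72 × 18500 = 31810 N/m.

31800 N/m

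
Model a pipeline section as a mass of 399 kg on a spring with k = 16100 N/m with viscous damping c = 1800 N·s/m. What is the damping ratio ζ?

0.355

ω_n = √(k/m) = √(16100/399) = 6.352 rad/s.
Critical damping c_c = 2√(k·m) = 2√(16100 × 399) = 5069 N·s/m, so ζ = c/c_c = 1800/5069 = 0.3551.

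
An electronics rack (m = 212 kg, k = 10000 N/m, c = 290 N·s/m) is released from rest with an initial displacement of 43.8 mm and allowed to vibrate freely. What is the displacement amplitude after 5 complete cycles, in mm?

1.89 mm

ζ = c/(2√(km)) = 290/(2√(10000 × 212)) = 290/2912 = 0.09959.
Logarithmic decrement δ = 2πζ/√(1 − ζ²) = 2π × 0.09959/√(1 − 0.00992) = 0.6288.
After n cycles, x_n/x₀ = e^(−nδ), so x_5 = 43.8 × e^(−5 × 0.6288) = 43.8 × 0.04310 = 1.888 mm.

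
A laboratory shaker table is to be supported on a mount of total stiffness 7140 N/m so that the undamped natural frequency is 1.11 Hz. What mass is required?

147 kg

ω_n = 2πf_n = 2π × 1.11 = 6.974 rad/s.
m = k/ω_n² = 7140/6.974² = 7140/48.64 = 146.8 kg.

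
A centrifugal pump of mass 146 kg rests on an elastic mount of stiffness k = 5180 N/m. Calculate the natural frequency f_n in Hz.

ω_n = √(k/m) = √(5180/146) = √35.48 = 5.956 rad/s.
f_n = ω_n/(2π) = 5.956/6.283 = 0.9480 Hz.

0.948 Hz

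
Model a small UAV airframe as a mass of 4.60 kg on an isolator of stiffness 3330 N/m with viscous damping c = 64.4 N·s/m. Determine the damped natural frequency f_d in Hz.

4.13 Hz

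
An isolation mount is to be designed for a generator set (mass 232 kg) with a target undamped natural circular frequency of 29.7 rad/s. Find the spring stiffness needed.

k = m·ω_n² = 232 × 29.70² = 232 × 882.1 = 204600 N/m.

205000 N/m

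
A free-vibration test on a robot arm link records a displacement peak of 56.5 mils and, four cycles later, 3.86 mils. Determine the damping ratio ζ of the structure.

0.106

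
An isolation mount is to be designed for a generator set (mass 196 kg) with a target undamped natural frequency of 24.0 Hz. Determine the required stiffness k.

ω_n = 2πf_n = 2π × 24.0 = 150.8 rad/s.
k = m·ω_n² = 196 × 150.8² = 196 × 22740 = 4457000 N/m.

4460000 N/m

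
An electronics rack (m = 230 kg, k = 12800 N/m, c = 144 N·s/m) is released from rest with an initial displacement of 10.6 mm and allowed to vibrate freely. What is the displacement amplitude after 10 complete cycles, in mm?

0.757 mm

ζ = c/(2√(km)) = 144/(2√(12800 × 230)) = 144/3432 = 0.04196.
Logarithmic decrement δ = 2πζ/√(1 − ζ²) = 2π × 0.04196/√(1 − 0.00176) = 0.2639.
After n cycles, x_n/x₀ = e^(−nδ), so x_10 = 10.6 × e^(−10 × 0.2639) = 10.6 × 0.07144 = 0.7572 mm.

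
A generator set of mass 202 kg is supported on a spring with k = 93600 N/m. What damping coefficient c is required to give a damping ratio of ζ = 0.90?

7830 N·s/m

c_c = 2√(k·m) = 2√(93600 × 202) = 8696 N·s/m.
c = ζ·c_c = 0.90 × 8696 = 7827 N·s/m.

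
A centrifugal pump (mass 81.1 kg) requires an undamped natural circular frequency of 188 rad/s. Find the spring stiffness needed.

k = m·ω_n² = 81.1 × 188.0² = 81.1 × 35340 = 2866000 N/m.

2870000 N/m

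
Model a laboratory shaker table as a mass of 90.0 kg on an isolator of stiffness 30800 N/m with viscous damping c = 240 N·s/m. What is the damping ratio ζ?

ω_n = √(k/m) = √(30800/90.0) = 18.50 rad/s.
Critical damping c_c = 2√(k·m) = 2√(30800 × 90.0) = 3330 N·s/m, so ζ = c/c_c = 240/3330 = 0.07207.

0.0721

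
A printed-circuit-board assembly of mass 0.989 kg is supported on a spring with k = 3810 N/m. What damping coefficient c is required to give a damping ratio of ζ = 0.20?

24.6 N·s/m

c_c = 2√(k·m) = 2√(3810 × 0.989) = 122.8 N·s/m.
c = ζ·c_c = 0.20 × 122.8 = 24.55 N·s/m.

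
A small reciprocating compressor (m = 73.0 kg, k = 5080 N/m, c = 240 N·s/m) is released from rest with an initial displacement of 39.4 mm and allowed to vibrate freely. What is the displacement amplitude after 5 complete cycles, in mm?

0.0713 mm

ζ = c/(2√(km)) = 240/(2√(5080 × 73.0)) = 240/1218 = 0.1971.
Logarithmic decrement δ = 2πζ/√(1 − ζ²) = 2π × 0.1971/√(1 − 0.0388) = 1.263.
After n cycles, x_n/x₀ = e^(−nδ), so x_5 = 39.4 × e^(−5 × 1.263) = 39.4 × 0.001810 = 0.07131 mm.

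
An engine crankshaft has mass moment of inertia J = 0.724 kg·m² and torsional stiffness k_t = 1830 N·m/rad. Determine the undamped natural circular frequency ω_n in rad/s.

ω_n = √(k_t/J) = √(1830/0.724) = √2528 = 50.28 rad/s.

50.3 rad/s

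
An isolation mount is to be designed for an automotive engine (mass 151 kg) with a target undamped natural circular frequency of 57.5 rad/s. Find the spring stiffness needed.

k = m·ω_n² = 151 × 57.50² = 151 × 3306 = 499200 N/m.

499000 N/m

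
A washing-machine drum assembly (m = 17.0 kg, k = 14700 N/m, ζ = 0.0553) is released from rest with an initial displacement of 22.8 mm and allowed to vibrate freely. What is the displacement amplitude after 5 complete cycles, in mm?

4.00 mm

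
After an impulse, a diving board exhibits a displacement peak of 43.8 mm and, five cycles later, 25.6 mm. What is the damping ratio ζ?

Logarithmic decrement δ = (1/n)·ln(x₀/x_n) = (1/5)·ln(43.8/25.6) = (1/5)·ln(1.711) = 0.1074.
ζ = δ/√(4π² + δ²) = 0.1074/√(39.48 + 0.0115) = 0.1074/6.284 = 0.01709.

0.0171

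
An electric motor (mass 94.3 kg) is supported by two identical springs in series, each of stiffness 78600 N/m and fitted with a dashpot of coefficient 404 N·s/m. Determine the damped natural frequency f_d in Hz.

3.23 Hz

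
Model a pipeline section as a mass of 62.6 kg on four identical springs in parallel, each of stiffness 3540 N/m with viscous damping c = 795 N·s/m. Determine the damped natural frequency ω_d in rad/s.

Parallel springs add: k_eq = 4 × 3540 = 14160 N/m.
ω_n = √(k_eq/m) = √(14160/62.6) = 15.04 rad/s.
Critical damping c_c = 2√(k_eq·m) = 2√(14160 × 62.6) = 1883 N·s/m, so ζ = c/c_c = 795/1883 = 0.4222.
ω_d = ω_n√(1 − ζ²) = 15.04 × √(1 − 0.178) = 13.63 rad/s.

13.6 rad/s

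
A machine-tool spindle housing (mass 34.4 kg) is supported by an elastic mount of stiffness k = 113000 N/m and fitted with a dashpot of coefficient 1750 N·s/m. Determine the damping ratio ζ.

ω_n = √(k/m) = √(113000/34.4) = 57.31 rad/s.
Critical damping c_c = 2√(k·m) = 2√(113000 × 34.4) = 3943 N·s/m, so ζ = c/c_c = 1750/3943 = 0.4438.

0.444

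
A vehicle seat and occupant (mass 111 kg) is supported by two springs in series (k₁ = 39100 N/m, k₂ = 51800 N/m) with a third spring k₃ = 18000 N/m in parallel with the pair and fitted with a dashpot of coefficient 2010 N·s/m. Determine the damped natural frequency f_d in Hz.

2.67 Hz

Series pair: k_s = k₁k₂/(k₁+k₂) = (39100)(51800)/(39100 + 51800) = 22280 N/m. In parallel with k₃: k_eq = 22280 + 18000 = 40280 N/m.
ω_n = √(k_eq/m) = √(40280/111) = 19.05 rad/s.
Critical damping c_c = 2√(k_eq·m) = 2√(40280 × 111) = 4229 N·s/m, so ζ = c/c_c = 2010/4229 = 0.4753.
ω_d = ω_n√(1 − ζ²) = 19.05 × √(1 − 0.226) = 16.76 rad/s.
f_d = ω_d/(2π) = 2.668 Hz.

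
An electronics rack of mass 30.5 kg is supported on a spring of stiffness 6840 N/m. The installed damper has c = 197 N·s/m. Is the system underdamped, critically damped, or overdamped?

underdamped

c_c = 2√(k·m) = 913.5 N·s/m; ζ = c/c_c = 197/913.5 = 0.216.
Since ζ < 1 the system is underdamped.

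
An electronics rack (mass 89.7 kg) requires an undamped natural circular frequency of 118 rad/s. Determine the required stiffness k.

1250000 N/m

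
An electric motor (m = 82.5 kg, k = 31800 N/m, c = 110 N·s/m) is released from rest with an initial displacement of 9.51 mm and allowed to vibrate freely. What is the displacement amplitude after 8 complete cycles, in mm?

ζ = c/(2√(km)) = 110/(2√(31800 × 82.5)) = 110/3239 = 0.03396.
Logarithmic decrement δ = 2πζ/√(1 − ζ²) = 2π × 0.03396/√(1 − 0.00115) = 0.2135.
After n cycles, x_n/x₀ = e^(−nδ), so x_8 = 9.51 × e^(−8 × 0.2135) = 9.51 × 0.1813 = 1.724 mm.

1.72 mm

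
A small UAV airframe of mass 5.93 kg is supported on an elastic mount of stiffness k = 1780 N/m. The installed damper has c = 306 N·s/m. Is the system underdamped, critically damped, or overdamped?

overdamped

c_c = 2√(k·m) = 205.5 N·s/m; ζ = c/c_c = 306/205.5 = 1.49.
Since ζ > 1 the system is overdamped.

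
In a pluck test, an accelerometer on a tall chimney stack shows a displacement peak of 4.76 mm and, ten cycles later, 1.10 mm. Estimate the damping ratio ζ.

0.0233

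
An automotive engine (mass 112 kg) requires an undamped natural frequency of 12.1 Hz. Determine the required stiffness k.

ω_n = 2πf_n = 2π × 12.1 = 76.03 rad/s.
k = m·ω_n² = 112 × 76.03² = 112 × 5780 = 647400 N/m.

647000 N/m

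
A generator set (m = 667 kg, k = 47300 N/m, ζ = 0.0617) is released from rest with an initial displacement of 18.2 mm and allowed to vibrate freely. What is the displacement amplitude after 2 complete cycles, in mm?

8.37 mm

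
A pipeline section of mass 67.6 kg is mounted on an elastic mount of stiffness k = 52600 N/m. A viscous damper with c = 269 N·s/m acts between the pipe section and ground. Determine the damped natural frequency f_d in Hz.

4.43 Hz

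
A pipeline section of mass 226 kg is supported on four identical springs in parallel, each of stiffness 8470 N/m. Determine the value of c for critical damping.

Parallel springs add: k_eq = 4 × 8470 = 33880 N/m.
c_c = 2√(k_eq·m) = 2√(33880 × 226) = 2 × 2767 = 5534 N·s/m.

5530 N·s/m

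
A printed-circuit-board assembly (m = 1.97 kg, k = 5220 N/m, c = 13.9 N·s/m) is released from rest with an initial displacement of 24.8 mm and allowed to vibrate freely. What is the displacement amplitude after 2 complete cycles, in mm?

10.5 mm

ζ = c/(2√(km)) = 13.9/(2√(5220 × 1.97)) = 13.9/202.8 = 0.06854.
Logarithmic decrement δ = 2πζ/√(1 − ζ²) = 2π × 0.06854/√(1 − 0.00470) = 0.4316.
After n cycles, x_n/x₀ = e^(−nδ), so x_2 = 24.8 × e^(−2 × 0.4316) = 24.8 × 0.4218 = 10.46 mm.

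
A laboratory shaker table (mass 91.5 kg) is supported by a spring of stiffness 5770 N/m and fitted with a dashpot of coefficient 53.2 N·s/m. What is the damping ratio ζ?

0.0366

ω_n = √(k/m) = √(5770/91.5) = 7.941 rad/s.
Critical damping c_c = 2√(k·m) = 2√(5770 × 91.5) = 1453 N·s/m, so ζ = c/c_c = 53.2/1453 = 0.03661.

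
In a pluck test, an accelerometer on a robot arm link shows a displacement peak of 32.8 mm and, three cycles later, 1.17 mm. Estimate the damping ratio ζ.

0.174

Logarithmic decrement δ = (1/n)·ln(x₀/x_n) = (1/3)·ln(32.8/1.17) = (1/3)·ln(28.03) = 1.111.
ζ = δ/√(4π² + δ²) = 1.111/√(39.48 + 1.23) = 1.111/6.381 = 0.1741.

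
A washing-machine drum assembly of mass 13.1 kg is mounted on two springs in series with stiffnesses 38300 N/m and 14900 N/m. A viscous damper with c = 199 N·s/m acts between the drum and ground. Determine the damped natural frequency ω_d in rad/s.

27.6 rad/s

Series springs: 1/k_eq = 1/38300 + 1/14900 = 9.322×10^-5, so k_eq = 10730 N/m.
ω_n = √(k_eq/m) = √(10730/13.1) = 28.62 rad/s.
Critical damping c_c = 2√(k_eq·m) = 2√(10730 × 13.1) = 749.7 N·s/m, so ζ = c/c_c = 199/749.7 = 0.2654.
ω_d = ω_n√(1 − ζ²) = 28.62 × √(1 − 0.0705) = 27.59 rad/s.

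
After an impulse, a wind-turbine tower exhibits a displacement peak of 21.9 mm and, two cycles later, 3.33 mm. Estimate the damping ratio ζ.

0.148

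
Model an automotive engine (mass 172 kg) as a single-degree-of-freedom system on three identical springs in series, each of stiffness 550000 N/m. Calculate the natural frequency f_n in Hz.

Series springs: 1/k_eq = 3/550000, so k_eq = 550000/3 = 183300 N/m.
ω_n = √(k_eq/m) = √(183300/172) = √1066 = 32.65 rad/s.
f_n = ω_n/(2π) = 32.65/6.283 = 5.196 Hz.

5.20 Hz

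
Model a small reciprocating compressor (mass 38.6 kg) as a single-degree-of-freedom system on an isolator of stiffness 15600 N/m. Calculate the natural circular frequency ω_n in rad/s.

ω_n = √(k/m) = √(15600/38.6) = √404.1 = 20.10 rad/s.

20.1 rad/s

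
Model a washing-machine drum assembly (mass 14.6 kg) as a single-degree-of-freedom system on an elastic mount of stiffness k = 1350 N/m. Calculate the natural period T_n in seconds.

ω_n = √(k/m) = √(1350/14.6) = √92.47 = 9.616 rad/s.
T_n = 2π/ω_n = 6.283/9.616 = 0.6534 s.

0.653 s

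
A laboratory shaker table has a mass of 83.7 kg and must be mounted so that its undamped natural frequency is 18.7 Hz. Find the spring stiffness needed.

1160000 N/m

ω_n = 2πf_n = 2π × 18.7 = 117.5 rad/s.
k = m·ω_n² = 83.7 × 117.5² = 83.7 × 13810 = 1155000 N/m.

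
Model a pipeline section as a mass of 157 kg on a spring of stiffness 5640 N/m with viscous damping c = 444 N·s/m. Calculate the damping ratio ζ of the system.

ω_n = √(k/m) = √(5640/157) = 5.994 rad/s.
Critical damping c_c = 2√(k·m) = 2√(5640 × 157) = 1882 N·s/m, so ζ = c/c_c = 444/1882 = 0.2359.

0.236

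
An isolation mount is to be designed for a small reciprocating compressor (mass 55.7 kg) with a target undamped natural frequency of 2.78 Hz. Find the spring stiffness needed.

17000 N/m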